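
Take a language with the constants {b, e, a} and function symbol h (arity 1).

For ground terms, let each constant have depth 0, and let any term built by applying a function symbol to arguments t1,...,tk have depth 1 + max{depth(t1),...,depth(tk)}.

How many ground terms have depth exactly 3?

3

Write N_k for the number of ground terms of depth ≤ k. A term of depth ≤ k is either a constant or a function symbol applied to arguments of depth ≤ k−1, so N_k = 3 + N_{k-1}.
N_0 = 3
N_1 = 3 + 3 = 6
N_2 = 3 + 6 = 9
N_3 = 3 + 9 = 12
Terms of depth exactly 3: N_3 − N_2 = 12 − 9 = 3.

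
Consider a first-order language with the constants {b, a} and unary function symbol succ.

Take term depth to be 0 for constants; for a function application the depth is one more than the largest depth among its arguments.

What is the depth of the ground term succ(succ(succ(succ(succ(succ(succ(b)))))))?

7

depth(succ(b)) = 1 + depth(b) = 1 + 0 = 1
depth(succ(succ(b))) = 1 + depth(succ(b)) = 1 + 1 = 2
depth(succ(succ(succ(b)))) = 1 + depth(succ(succ(b))) = 1 + 2 = 3
depth(succ(succ(succ(succ(b))))) = 1 + depth(succ(succ(succ(b)))) = 1 + 3 = 4
depth(succ(succ(succ(succ(succ(b)))))) = 1 + depth(succ(succ(succ(succ(b))))) = 1 + 4 = 5
depth(succ(succ(succ(succ(succ(succ(b))))))) = 1 + depth(succ(succ(succ(succ(succ(b)))))) = 1 + 5 = 6
depth(succ(succ(succ(succ(succ(succ(succ(b)))))))) = 1 + depth(succ(succ(succ(succ(succ(succ(b))))))) = 1 + 6 = 7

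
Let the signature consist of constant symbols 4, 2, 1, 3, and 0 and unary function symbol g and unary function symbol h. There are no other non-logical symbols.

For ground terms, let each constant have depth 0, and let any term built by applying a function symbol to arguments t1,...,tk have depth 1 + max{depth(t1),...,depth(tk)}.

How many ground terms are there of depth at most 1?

15

Count level by level. With function symbols g/1, h/1, the terms of depth ≤ k are the 5 constants together with each function applied to depth-≤(k−1) tuples, so N_k = 5 + N_{k-1} + N_{k-1}.
N_0 = 5
N_1 = 5 + 5 + 5 = 15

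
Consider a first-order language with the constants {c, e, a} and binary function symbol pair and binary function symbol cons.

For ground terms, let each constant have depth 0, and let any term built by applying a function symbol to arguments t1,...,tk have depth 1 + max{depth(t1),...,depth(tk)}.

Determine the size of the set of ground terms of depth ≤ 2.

Count level by level. With function symbols pair/2, cons/2, the terms of depth ≤ k are the 3 constants together with each function applied to depth-≤(k−1) tuples, so N_k = 3 + N_{k-1}^2 + N_{k-1}^2.
N_0 = 3
N_1 = 3 + 3^2 + 3^2 = 21
N_2 = 3 + 21^2 + 21^2 = 885

885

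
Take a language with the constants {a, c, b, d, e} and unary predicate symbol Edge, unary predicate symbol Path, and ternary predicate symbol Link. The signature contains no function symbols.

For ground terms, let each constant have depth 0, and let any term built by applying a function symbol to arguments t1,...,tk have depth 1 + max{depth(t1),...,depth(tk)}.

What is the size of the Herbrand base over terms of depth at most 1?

135

First count ground terms of depth ≤ 1.
With no function symbols every ground term is a constant, so there are exactly 5 ground terms at every depth bound.
N_0 = 5
N_1 = 5
So |H| = 5.
Ground atoms are formed by filling each argument slot of a predicate with a term from H, so an r-ary predicate gives |H|^r atoms:
  Edge: 5;  Path: 5;  Link: 5^3 = 125
Total ground atoms: 5 + 5 + 125 = 135.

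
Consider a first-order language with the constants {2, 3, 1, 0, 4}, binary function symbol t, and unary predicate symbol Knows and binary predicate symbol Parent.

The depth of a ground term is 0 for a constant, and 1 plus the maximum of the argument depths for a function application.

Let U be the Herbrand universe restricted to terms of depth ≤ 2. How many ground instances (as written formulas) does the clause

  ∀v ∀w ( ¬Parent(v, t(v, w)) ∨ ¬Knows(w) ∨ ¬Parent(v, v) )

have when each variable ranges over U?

819025

Ground terms of depth ≤ 2:
  If N_k denotes the number of depth-≤k ground terms, the 5 constants give N_0 = 5, and each function symbol of arity r contributes N_{k-1}^r new terms at level k: N_k = 5 + N_{k-1}^2.
  N_0 = 5
  N_1 = 5 + 5^2 = 30
  N_2 = 5 + 30^2 = 905
So there are 905 ground terms available for substitution.
There are 2 variables to instantiate (v, w), each occurring in at least one literal, so different choices give different ground instances.
Number of ground instances = 905^2 = 819025.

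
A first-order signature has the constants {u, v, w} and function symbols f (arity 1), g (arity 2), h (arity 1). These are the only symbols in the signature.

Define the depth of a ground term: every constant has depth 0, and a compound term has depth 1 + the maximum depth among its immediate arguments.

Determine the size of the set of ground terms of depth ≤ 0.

Count level by level. With function symbols f/1, g/2, h/1, the terms of depth ≤ k are the 3 constants together with each function applied to depth-≤(k−1) tuples, so N_k = 3 + N_{k-1} + N_{k-1}^2 + N_{k-1}.
N_0 = 3
Explicitly: u, v, w.

3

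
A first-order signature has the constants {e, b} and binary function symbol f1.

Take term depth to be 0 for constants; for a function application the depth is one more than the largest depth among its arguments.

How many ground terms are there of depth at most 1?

6

Let N_k count ground terms of depth at most k. Each non-constant term of depth ≤ k is some function symbol applied to depth-≤(k−1) arguments, giving N_k = 2 + N_{k-1}^2.
N_0 = 2
N_1 = 2 + 2^2 = 6
Explicitly: e, b, f1(e, e), f1(e, b), f1(b, e), f1(b, b).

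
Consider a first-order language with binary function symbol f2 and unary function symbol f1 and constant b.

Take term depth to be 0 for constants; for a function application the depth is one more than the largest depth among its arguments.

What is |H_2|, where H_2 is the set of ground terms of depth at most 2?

13

If N_k denotes the number of depth-≤k ground terms, the 1 constant gives N_0 = 1, and each function symbol of arity r contributes N_{k-1}^r new terms at level k: N_k = 1 + N_{k-1}^2 + N_{k-1}.
N_0 = 1
N_1 = 1 + 1^2 + 1 = 3
N_2 = 1 + 3^2 + 3 = 13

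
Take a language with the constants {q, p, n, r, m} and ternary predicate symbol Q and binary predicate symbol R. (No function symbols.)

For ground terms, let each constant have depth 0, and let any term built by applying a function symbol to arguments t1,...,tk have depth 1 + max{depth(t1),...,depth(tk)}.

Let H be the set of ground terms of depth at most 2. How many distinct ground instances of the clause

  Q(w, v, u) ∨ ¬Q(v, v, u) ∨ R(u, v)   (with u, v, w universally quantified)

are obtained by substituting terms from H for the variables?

Ground terms of depth ≤ 2:
  With no function symbols every ground term is a constant, so there are exactly 5 ground terms at every depth bound.
  N_0 = 5
  N_1 = 5
  N_2 = 5
So there are 5 ground terms available for substitution.
The clause has 3 distinct variables (u, v, w), each appearing in the body. In the free term algebra distinct substitutions yield syntactically distinct ground instances.
Number of ground instances = 5^3 = 125.

125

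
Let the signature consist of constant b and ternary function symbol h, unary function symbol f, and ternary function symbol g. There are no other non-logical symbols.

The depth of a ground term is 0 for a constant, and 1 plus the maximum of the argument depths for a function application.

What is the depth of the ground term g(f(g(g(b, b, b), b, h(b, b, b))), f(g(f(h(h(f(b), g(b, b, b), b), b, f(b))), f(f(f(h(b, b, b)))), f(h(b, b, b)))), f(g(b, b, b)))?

7

depth(g(b, b, b)) = 1 + max(0, 0, 0) = 1
depth(h(b, b, b)) = 1 + max(0, 0, 0) = 1
depth(g(g(b, b, b), b, h(b, b, b))) = 1 + max(1, 0, 1) = 2
depth(f(g(g(b, b, b), b, h(b, b, b)))) = 1 + depth(g(g(b, b, b), b, h(b, b, b))) = 1 + 2 = 3
depth(f(b)) = 1 + depth(b) = 1 + 0 = 1
depth(h(f(b), g(b, b, b), b)) = 1 + max(1, 1, 0) = 2
depth(h(h(f(b), g(b, b, b), b), b, f(b))) = 1 + max(2, 0, 1) = 3
depth(f(h(h(f(b), g(b, b, b), b), b, f(b)))) = 1 + depth(h(h(f(b), g(b, b, b), b), b, f(b))) = 1 + 3 = 4
depth(f(h(b, b, b))) = 1 + depth(h(b, b, b)) = 1 + 1 = 2
depth(f(f(h(b, b, b)))) = 1 + depth(f(h(b, b, b))) = 1 + 2 = 3
depth(f(f(f(h(b, b, b))))) = 1 + depth(f(f(h(b, b, b)))) = 1 + 3 = 4
depth(g(f(h(h(f(b), g(b, b, b), b), b, f(b))), f(f(f(h(b, b, b)))), f(h(b, b, b)))) = 1 + max(4, 4, 2) = 5
depth(f(g(f(h(h(f(b), g(b, b, b), b), b, f(b))), f(f(f(h(b, b, b)))), f(h(b, b, b))))) = 1 + depth(g(f(h(h(f(b), g(b, b, b), b), b, f(b))), f(f(f(h(b, b, b)))), f(h(b, b, b)))) = 1 + 5 = 6
depth(f(g(b, b, b))) = 1 + depth(g(b, b, b)) = 1 + 1 = 2
depth(g(f(g(g(b, b, b), b, h(b, b, b))), f(g(f(h(h(f(b), g(b, b, b), b), b, f(b))), f(f(f(h(b, b, b)))), f(h(b, b, b)))), f(g(b, b, b)))) = 1 + max(3, 6, 2) = 7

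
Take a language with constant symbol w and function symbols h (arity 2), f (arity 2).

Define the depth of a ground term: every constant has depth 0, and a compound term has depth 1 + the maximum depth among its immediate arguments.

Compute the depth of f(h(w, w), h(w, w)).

depth(h(w, w)) = 1 + max(0, 0) = 1
depth(f(h(w, w), h(w, w))) = 1 + max(1, 1) = 2

2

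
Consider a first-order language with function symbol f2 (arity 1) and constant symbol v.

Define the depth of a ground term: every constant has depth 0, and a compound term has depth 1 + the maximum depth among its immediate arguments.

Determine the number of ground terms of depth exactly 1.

Let N_k count ground terms of depth at most k. Each non-constant term of depth ≤ k is some function symbol applied to depth-≤(k−1) arguments, giving N_k = 1 + N_{k-1}.
N_0 = 1
N_1 = 1 + 1 = 2
Terms of depth exactly 1: N_1 − N_0 = 2 − 1 = 1.

1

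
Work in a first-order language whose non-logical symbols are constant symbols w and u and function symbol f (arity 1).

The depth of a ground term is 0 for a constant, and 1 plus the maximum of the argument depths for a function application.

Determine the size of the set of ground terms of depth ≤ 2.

6

Write N_k for the number of ground terms of depth ≤ k. A term of depth ≤ k is either a constant or a function symbol applied to arguments of depth ≤ k−1, so N_k = 2 + N_{k-1}.
N_0 = 2
N_1 = 2 + 2 = 4
N_2 = 2 + 4 = 6
Explicitly: w, u, f(w), f(u), f(f(w)), f(f(u)).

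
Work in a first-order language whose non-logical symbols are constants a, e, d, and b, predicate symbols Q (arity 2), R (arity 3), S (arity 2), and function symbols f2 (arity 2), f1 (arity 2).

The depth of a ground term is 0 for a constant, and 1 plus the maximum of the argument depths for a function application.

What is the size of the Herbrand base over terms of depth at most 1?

49248

First count ground terms of depth ≤ 1.
If N_k denotes the number of depth-≤k ground terms, the 4 constants give N_0 = 4, and each function symbol of arity r contributes N_{k-1}^r new terms at level k: N_k = 4 + N_{k-1}^2 + N_{k-1}^2.
N_0 = 4
N_1 = 4 + 4^2 + 4^2 = 36
So |H| = 36.
Each predicate of arity r yields |H|^r ground atoms (one per choice of an r-tuple from H):
  Q: 36^2 = 1296;  R: 36^3 = 46656;  S: 36^2 = 1296
Total ground atoms: 1296 + 46656 + 1296 = 49248.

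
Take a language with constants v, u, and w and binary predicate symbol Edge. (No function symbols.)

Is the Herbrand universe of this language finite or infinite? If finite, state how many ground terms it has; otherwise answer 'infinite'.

3

There are no function symbols, so every ground term is one of the 3 constants.
The Herbrand universe is {v, u, w}, which is finite with 3 elements.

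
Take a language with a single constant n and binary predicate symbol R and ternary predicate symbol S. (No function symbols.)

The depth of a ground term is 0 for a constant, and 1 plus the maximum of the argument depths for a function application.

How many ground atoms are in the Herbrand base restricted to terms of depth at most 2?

First count ground terms of depth ≤ 2.
With no function symbols every ground term is a constant, so there is exactly 1 ground term at every depth bound.
N_0 = 1
N_1 = 1
N_2 = 1
Explicitly: n.
So |H| = 1.
A ground atom is a predicate applied to a tuple of terms from H, so the count is the sum over predicates of |H|^arity:
  R: 1^2 = 1;  S: 1^3 = 1
Total ground atoms: 1 + 1 = 2.

2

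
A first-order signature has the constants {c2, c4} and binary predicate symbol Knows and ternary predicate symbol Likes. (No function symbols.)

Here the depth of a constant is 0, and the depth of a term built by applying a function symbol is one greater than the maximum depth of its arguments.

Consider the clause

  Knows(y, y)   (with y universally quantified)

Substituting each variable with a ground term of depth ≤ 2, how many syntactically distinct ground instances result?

2

Ground terms of depth ≤ 2:
  With no function symbols every ground term is a constant, so there are exactly 2 ground terms at every depth bound.
  N_0 = 2
  N_1 = 2
  N_2 = 2
  Explicitly: c2, c4.
So there are 2 ground terms available for substitution.
The variable y ranges independently over the available ground terms, and distinct assignments produce distinct instances.
Number of ground instances = 2.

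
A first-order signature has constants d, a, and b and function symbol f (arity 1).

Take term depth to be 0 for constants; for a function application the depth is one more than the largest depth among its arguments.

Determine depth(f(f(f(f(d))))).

4

depth(f(d)) = 1 + depth(d) = 1 + 0 = 1
depth(f(f(d))) = 1 + depth(f(d)) = 1 + 1 = 2
depth(f(f(f(d)))) = 1 + depth(f(f(d))) = 1 + 2 = 3
depth(f(f(f(f(d))))) = 1 + depth(f(f(f(d)))) = 1 + 3 = 4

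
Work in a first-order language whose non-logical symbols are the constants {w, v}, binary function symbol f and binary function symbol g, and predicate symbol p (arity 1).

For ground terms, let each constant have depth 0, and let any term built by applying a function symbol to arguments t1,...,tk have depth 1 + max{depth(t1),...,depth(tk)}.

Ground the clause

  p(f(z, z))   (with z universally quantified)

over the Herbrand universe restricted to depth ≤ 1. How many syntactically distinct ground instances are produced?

10

Ground terms of depth ≤ 1:
  Let N_k count ground terms of depth at most k. Each non-constant term of depth ≤ k is some function symbol applied to depth-≤(k−1) arguments, giving N_k = 2 + N_{k-1}^2 + N_{k-1}^2.
  N_0 = 2
  N_1 = 2 + 2^2 + 2^2 = 10
  Explicitly: w, v, f(w, w), f(w, v), f(v, w), f(v, v), g(w, w), g(w, v), g(v, w), g(v, v).
So there are 10 ground terms available for substitution.
The variable z ranges independently over the available ground terms, and distinct assignments produce distinct instances.
Number of ground instances = 10.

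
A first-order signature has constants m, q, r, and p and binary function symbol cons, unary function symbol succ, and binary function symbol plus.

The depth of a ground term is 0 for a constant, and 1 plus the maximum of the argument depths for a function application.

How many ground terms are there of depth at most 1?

If N_k denotes the number of depth-≤k ground terms, the 4 constants give N_0 = 4, and each function symbol of arity r contributes N_{k-1}^r new terms at level k: N_k = 4 + N_{k-1}^2 + N_{k-1} + N_{k-1}^2.
N_0 = 4
N_1 = 4 + 4^2 + 4 + 4^2 = 40

40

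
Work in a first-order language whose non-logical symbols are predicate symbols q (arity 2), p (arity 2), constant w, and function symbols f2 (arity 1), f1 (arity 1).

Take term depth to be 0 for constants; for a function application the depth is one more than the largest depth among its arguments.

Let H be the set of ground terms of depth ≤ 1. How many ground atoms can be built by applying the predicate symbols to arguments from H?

18

First count ground terms of depth ≤ 1.
If N_k denotes the number of depth-≤k ground terms, the 1 constant gives N_0 = 1, and each function symbol of arity r contributes N_{k-1}^r new terms at level k: N_k = 1 + N_{k-1} + N_{k-1}.
N_0 = 1
N_1 = 1 + 1 + 1 = 3
Explicitly: w, f2(w), f1(w).
So |H| = 3.
Each predicate of arity r yields |H|^r ground atoms (one per choice of an r-tuple from H):
  q: 3^2 = 9;  p: 3^2 = 9
Total ground atoms: 9 + 9 = 18.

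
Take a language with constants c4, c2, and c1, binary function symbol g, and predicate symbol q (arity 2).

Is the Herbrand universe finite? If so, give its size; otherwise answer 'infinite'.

The signature has at least one function symbol (g, arity 2) and at least one constant (c4).
Iterating g gives infinitely many distinct ground terms: c4, g(c4, c4), g(g(c4, c4), g(c4, c4)), ...
So the Herbrand universe is infinite.

infinite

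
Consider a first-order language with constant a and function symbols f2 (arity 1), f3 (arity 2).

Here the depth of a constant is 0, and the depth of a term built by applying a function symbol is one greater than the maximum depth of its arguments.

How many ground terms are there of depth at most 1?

Let N_k = |{terms of depth ≤ k}|. Then N_0 = 1 and N_k = 1 + N_{k-1} + N_{k-1}^2 for k ≥ 1 (one summand per function symbol, arity giving the exponent).
N_0 = 1
N_1 = 1 + 1 + 1^2 = 3
Explicitly: a, f2(a), f3(a, a).

3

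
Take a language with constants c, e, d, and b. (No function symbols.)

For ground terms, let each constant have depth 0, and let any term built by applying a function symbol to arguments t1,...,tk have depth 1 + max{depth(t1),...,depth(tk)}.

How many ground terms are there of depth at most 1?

4

With no function symbols every ground term is a constant, so there are exactly 4 ground terms at every depth bound.
N_0 = 4
N_1 = 4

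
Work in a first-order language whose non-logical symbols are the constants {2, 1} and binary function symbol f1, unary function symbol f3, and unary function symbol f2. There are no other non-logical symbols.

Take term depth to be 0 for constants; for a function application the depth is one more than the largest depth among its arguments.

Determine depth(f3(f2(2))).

2

depth(f2(2)) = 1 + depth(2) = 1 + 0 = 1
depth(f3(f2(2))) = 1 + depth(f2(2)) = 1 + 1 = 2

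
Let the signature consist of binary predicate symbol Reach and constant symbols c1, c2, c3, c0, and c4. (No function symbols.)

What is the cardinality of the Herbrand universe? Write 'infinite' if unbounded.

There are no function symbols, so every ground term is one of the 5 constants.
The Herbrand universe is {c1, c2, c3, c0, c4}, which is finite with 5 elements.

5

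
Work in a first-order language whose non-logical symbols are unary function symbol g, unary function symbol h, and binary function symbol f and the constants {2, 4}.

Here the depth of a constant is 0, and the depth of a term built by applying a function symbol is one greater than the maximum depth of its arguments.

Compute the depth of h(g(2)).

2

depth(g(2)) = 1 + depth(2) = 1 + 0 = 1
depth(h(g(2))) = 1 + depth(g(2)) = 1 + 1 = 2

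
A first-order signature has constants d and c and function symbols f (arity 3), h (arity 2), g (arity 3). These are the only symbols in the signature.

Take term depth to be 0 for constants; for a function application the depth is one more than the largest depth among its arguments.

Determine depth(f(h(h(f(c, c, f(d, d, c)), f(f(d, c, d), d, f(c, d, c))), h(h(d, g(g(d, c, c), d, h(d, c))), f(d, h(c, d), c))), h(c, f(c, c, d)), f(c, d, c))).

6

depth(f(d, d, c)) = 1 + max(0, 0, 0) = 1
depth(f(c, c, f(d, d, c))) = 1 + max(0, 0, 1) = 2
depth(f(d, c, d)) = 1 + max(0, 0, 0) = 1
depth(f(c, d, c)) = 1 + max(0, 0, 0) = 1
depth(f(f(d, c, d), d, f(c, d, c))) = 1 + max(1, 0, 1) = 2
depth(h(f(c, c, f(d, d, c)), f(f(d, c, d), d, f(c, d, c)))) = 1 + max(2, 2) = 3
depth(g(d, c, c)) = 1 + max(0, 0, 0) = 1
depth(h(d, c)) = 1 + max(0, 0) = 1
depth(g(g(d, c, c), d, h(d, c))) = 1 + max(1, 0, 1) = 2
depth(h(d, g(g(d, c, c), d, h(d, c)))) = 1 + max(0, 2) = 3
depth(h(c, d)) = 1 + max(0, 0) = 1
depth(f(d, h(c, d), c)) = 1 + max(0, 1, 0) = 2
depth(h(h(d, g(g(d, c, c), d, h(d, c))), f(d, h(c, d), c))) = 1 + max(3, 2) = 4
depth(h(h(f(c, c, f(d, d, c)), f(f(d, c, d), d, f(c, d, c))), h(h(d, g(g(d, c, c), d, h(d, c))), f(d, h(c, d), c)))) = 1 + max(3, 4) = 5
depth(f(c, c, d)) = 1 + max(0, 0, 0) = 1
depth(h(c, f(c, c, d))) = 1 + max(0, 1) = 2
depth(f(h(h(f(c, c, f(d, d, c)), f(f(d, c, d), d, f(c, d, c))), h(h(d, g(g(d, c, c), d, h(d, c))), f(d, h(c, d), c))), h(c, f(c, c, d)), f(c, d, c))) = 1 + max(5, 2, 1) = 6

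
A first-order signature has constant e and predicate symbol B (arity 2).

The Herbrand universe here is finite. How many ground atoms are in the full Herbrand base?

1

With no function symbols, the Herbrand universe is just the 1 constant.
Ground atoms per predicate: B: 1^2 = 1.
Herbrand base size = 1 = 1.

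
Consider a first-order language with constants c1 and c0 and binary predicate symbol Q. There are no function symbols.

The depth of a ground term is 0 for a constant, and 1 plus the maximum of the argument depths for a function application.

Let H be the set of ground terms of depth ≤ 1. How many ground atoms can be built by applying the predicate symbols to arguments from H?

4

First count ground terms of depth ≤ 1.
With no function symbols every ground term is a constant, so there are exactly 2 ground terms at every depth bound.
N_0 = 2
N_1 = 2
So |H| = 2.
For each predicate symbol, the number of ground atoms is |H| raised to its arity; summing:
  Q: 2^2 = 4
Total ground atoms: 4.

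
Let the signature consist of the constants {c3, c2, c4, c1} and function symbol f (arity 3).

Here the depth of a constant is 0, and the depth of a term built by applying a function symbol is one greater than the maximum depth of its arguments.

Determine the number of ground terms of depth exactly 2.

314368

Write N_k for the number of ground terms of depth ≤ k. A term of depth ≤ k is either a constant or a function symbol applied to arguments of depth ≤ k−1, so N_k = 4 + N_{k-1}^3.
N_0 = 4
N_1 = 4 + 4^3 = 68
N_2 = 4 + 68^3 = 314436
Terms of depth exactly 2: N_2 − N_1 = 314436 − 68 = 314368.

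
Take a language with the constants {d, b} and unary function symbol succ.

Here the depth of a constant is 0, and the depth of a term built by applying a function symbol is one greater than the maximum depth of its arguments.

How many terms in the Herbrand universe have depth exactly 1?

2

If N_k denotes the number of depth-≤k ground terms, the 2 constants give N_0 = 2, and each function symbol of arity r contributes N_{k-1}^r new terms at level k: N_k = 2 + N_{k-1}.
N_0 = 2
N_1 = 2 + 2 = 4
Terms of depth exactly 1: N_1 − N_0 = 4 − 2 = 2.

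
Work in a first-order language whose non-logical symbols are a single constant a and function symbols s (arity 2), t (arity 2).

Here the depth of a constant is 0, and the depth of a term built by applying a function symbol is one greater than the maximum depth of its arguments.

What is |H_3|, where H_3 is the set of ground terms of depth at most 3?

If N_k denotes the number of depth-≤k ground terms, the 1 constant gives N_0 = 1, and each function symbol of arity r contributes N_{k-1}^r new terms at level k: N_k = 1 + N_{k-1}^2 + N_{k-1}^2.
N_0 = 1
N_1 = 1 + 1^2 + 1^2 = 3
N_2 = 1 + 3^2 + 3^2 = 19
N_3 = 1 + 19^2 + 19^2 = 723

723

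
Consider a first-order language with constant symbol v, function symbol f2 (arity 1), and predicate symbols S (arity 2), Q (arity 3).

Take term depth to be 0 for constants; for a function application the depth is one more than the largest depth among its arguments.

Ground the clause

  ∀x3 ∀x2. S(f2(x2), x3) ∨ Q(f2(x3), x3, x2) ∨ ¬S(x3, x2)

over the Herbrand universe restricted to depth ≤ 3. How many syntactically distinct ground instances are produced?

16

Ground terms of depth ≤ 3:
  If N_k denotes the number of depth-≤k ground terms, the 1 constant gives N_0 = 1, and each function symbol of arity r contributes N_{k-1}^r new terms at level k: N_k = 1 + N_{k-1}.
  N_0 = 1
  N_1 = 1 + 1 = 2
  N_2 = 1 + 2 = 3
  N_3 = 1 + 3 = 4
  Explicitly: v, f2(v), f2(f2(v)), f2(f2(f2(v))).
So there are 4 ground terms available for substitution.
There are 2 variables to instantiate (x3, x2), each occurring in at least one literal, so different choices give different ground instances.
Number of ground instances = 4^2 = 16.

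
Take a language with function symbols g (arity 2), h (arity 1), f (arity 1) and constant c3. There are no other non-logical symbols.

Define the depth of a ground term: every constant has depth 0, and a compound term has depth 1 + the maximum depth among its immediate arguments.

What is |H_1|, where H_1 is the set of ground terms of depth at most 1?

Write N_k for the number of ground terms of depth ≤ k. A term of depth ≤ k is either a constant or a function symbol applied to arguments of depth ≤ k−1, so N_k = 1 + N_{k-1}^2 + N_{k-1} + N_{k-1}.
N_0 = 1
N_1 = 1 + 1^2 + 1 + 1 = 4
Explicitly: c3, g(c3, c3), h(c3), f(c3).

4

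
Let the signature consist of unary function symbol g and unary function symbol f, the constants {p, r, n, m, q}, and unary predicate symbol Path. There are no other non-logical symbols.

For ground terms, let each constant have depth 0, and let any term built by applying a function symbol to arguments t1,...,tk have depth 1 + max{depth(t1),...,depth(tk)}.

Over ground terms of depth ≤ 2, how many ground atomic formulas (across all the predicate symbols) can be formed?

First count ground terms of depth ≤ 2.
Write N_k for the number of ground terms of depth ≤ k. A term of depth ≤ k is either a constant or a function symbol applied to arguments of depth ≤ k−1, so N_k = 5 + N_{k-1} + N_{k-1}.
N_0 = 5
N_1 = 5 + 5 + 5 = 15
N_2 = 5 + 15 + 15 = 35
So |H| = 35.
For each predicate symbol, the number of ground atoms is |H| raised to its arity; summing:
  Path: 35
Total ground atoms: 35.

35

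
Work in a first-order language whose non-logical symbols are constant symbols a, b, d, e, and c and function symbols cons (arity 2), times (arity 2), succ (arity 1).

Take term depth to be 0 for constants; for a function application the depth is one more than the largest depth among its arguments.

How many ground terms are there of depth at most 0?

5

Write N_k for the number of ground terms of depth ≤ k. A term of depth ≤ k is either a constant or a function symbol applied to arguments of depth ≤ k−1, so N_k = 5 + N_{k-1}^2 + N_{k-1}^2 + N_{k-1}.
N_0 = 5
Explicitly: a, b, d, e, c.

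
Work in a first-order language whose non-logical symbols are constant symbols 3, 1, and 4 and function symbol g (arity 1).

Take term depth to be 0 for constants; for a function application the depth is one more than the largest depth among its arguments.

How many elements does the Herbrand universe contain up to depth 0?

3

Count level by level. With function symbols g/1, the terms of depth ≤ k are the 3 constants together with each function applied to depth-≤(k−1) tuples, so N_k = 3 + N_{k-1}.
N_0 = 3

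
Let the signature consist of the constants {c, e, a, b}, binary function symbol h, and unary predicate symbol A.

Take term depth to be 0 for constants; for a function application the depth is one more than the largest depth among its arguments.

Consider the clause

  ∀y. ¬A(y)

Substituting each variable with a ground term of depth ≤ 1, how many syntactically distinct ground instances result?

20

Ground terms of depth ≤ 1:
  Let N_k = |{terms of depth ≤ k}|. Then N_0 = 4 and N_k = 4 + N_{k-1}^2 for k ≥ 1 (one summand per function symbol, arity giving the exponent).
  N_0 = 4
  N_1 = 4 + 4^2 = 20
So there are 20 ground terms available for substitution.
The clause has 1 distinct variable (y), which appears in the body. In the free term algebra distinct substitutions yield syntactically distinct ground instances.
Number of ground instances = 20.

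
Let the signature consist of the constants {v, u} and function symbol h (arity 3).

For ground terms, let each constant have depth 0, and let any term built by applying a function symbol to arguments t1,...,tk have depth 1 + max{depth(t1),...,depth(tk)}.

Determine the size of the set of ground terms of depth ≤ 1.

10

If N_k denotes the number of depth-≤k ground terms, the 2 constants give N_0 = 2, and each function symbol of arity r contributes N_{k-1}^r new terms at level k: N_k = 2 + N_{k-1}^3.
N_0 = 2
N_1 = 2 + 2^3 = 10
Explicitly: v, u, h(v, v, v), h(v, v, u), h(v, u, v), h(v, u, u), h(u, v, v), h(u, v, u), h(u, u, v), h(u, u, u).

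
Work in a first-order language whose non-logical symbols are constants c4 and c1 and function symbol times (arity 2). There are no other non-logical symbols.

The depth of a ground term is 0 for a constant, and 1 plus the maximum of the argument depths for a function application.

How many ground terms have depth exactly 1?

Let N_k count ground terms of depth at most k. Each non-constant term of depth ≤ k is some function symbol applied to depth-≤(k−1) arguments, giving N_k = 2 + N_{k-1}^2.
N_0 = 2
N_1 = 2 + 2^2 = 6
Terms of depth exactly 1: N_1 − N_0 = 6 − 2 = 4.

4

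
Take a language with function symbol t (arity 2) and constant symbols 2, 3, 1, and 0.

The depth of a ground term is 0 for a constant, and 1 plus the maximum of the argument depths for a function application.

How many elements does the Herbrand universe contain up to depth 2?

404

Let N_k = |{terms of depth ≤ k}|. Then N_0 = 4 and N_k = 4 + N_{k-1}^2 for k ≥ 1 (one summand per function symbol, arity giving the exponent).
N_0 = 4
N_1 = 4 + 4^2 = 20
N_2 = 4 + 20^2 = 404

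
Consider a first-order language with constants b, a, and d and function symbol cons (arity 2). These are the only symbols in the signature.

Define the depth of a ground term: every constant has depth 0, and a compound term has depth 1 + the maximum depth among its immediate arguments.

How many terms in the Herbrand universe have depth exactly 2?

Count level by level. With function symbols cons/2, the terms of depth ≤ k are the 3 constants together with each function applied to depth-≤(k−1) tuples, so N_k = 3 + N_{k-1}^2.
N_0 = 3
N_1 = 3 + 3^2 = 12
N_2 = 3 + 12^2 = 147
Terms of depth exactly 2: N_2 − N_1 = 147 − 12 = 135.

135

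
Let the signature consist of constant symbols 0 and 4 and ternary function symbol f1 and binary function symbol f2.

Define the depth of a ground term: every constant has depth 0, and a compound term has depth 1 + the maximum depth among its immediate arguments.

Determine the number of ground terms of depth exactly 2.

2928

Count level by level. With function symbols f1/3, f2/2, the terms of depth ≤ k are the 2 constants together with each function applied to depth-≤(k−1) tuples, so N_k = 2 + N_{k-1}^3 + N_{k-1}^2.
N_0 = 2
N_1 = 2 + 2^3 + 2^2 = 14
N_2 = 2 + 14^3 + 14^2 = 2942
Terms of depth exactly 2: N_2 − N_1 = 2942 − 14 = 2928.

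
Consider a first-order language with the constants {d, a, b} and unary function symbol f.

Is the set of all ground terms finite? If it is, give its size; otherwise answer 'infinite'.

The signature has at least one function symbol (f, arity 1) and at least one constant (d).
Iterating f gives infinitely many distinct ground terms: d, f(d), f(f(d)), ...
So the Herbrand universe is infinite.

infinite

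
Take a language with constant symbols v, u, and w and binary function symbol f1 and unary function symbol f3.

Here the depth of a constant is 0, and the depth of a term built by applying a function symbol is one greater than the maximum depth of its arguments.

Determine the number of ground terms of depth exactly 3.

Let N_k count ground terms of depth at most k. Each non-constant term of depth ≤ k is some function symbol applied to depth-≤(k−1) arguments, giving N_k = 3 + N_{k-1}^2 + N_{k-1}.
N_0 = 3
N_1 = 3 + 3^2 + 3 = 15
N_2 = 3 + 15^2 + 15 = 243
N_3 = 3 + 243^2 + 243 = 59295
Terms of depth exactly 3: N_3 − N_2 = 59295 − 243 = 59052.

59052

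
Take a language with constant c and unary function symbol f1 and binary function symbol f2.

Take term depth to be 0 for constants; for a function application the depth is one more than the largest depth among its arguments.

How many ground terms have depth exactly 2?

10

Write N_k for the number of ground terms of depth ≤ k. A term of depth ≤ k is either a constant or a function symbol applied to arguments of depth ≤ k−1, so N_k = 1 + N_{k-1} + N_{k-1}^2.
N_0 = 1
N_1 = 1 + 1 + 1^2 = 3
N_2 = 1 + 3 + 3^2 = 13
Terms of depth exactly 2: N_2 − N_1 = 13 − 3 = 10.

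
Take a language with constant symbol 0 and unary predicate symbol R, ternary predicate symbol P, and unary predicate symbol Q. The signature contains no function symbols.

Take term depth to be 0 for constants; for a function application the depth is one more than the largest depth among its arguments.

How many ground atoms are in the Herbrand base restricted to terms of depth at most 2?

3

First count ground terms of depth ≤ 2.
With no function symbols every ground term is a constant, so there is exactly 1 ground term at every depth bound.
N_0 = 1
N_1 = 1
N_2 = 1
Explicitly: 0.
So |H| = 1.
Ground atoms are formed by filling each argument slot of a predicate with a term from H, so an r-ary predicate gives |H|^r atoms:
  R: 1;  P: 1^3 = 1;  Q: 1
Total ground atoms: 1 + 1 + 1 = 3.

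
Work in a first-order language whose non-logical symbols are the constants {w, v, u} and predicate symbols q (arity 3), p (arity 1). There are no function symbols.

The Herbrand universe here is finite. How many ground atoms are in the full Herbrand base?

30

With no function symbols, the Herbrand universe is just the 3 constants.
Ground atoms per predicate: q: 3^3 = 27, p: 3.
Herbrand base size = 27 + 3 = 30.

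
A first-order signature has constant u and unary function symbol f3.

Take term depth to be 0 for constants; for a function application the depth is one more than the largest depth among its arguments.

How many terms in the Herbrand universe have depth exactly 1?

1

Let N_k count ground terms of depth at most k. Each non-constant term of depth ≤ k is some function symbol applied to depth-≤(k−1) arguments, giving N_k = 1 + N_{k-1}.
N_0 = 1
N_1 = 1 + 1 = 2
Terms of depth exactly 1: N_1 − N_0 = 2 − 1 = 1.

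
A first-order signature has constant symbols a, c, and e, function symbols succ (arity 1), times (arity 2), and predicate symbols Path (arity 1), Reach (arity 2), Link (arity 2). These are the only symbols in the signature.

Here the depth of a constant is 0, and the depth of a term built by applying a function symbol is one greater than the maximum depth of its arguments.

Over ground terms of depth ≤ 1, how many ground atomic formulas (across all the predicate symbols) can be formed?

465

First count ground terms of depth ≤ 1.
Count level by level. With function symbols succ/1, times/2, the terms of depth ≤ k are the 3 constants together with each function applied to depth-≤(k−1) tuples, so N_k = 3 + N_{k-1} + N_{k-1}^2.
N_0 = 3
N_1 = 3 + 3 + 3^2 = 15
So |H| = 15.
Ground atoms are formed by filling each argument slot of a predicate with a term from H, so an r-ary predicate gives |H|^r atoms:
  Path: 15;  Reach: 15^2 = 225;  Link: 15^2 = 225
Total ground atoms: 15 + 225 + 225 = 465.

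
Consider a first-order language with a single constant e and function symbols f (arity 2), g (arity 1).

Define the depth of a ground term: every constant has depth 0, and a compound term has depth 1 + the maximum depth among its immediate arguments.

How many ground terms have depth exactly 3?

Write N_k for the number of ground terms of depth ≤ k. A term of depth ≤ k is either a constant or a function symbol applied to arguments of depth ≤ k−1, so N_k = 1 + N_{k-1}^2 + N_{k-1}.
N_0 = 1
N_1 = 1 + 1^2 + 1 = 3
N_2 = 1 + 3^2 + 3 = 13
N_3 = 1 + 13^2 + 13 = 183
Terms of depth exactly 3: N_3 − N_2 = 183 − 13 = 170.

170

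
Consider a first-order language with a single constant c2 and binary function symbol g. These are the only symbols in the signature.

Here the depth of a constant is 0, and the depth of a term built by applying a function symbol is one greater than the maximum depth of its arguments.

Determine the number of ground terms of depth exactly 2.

3

Let N_k count ground terms of depth at most k. Each non-constant term of depth ≤ k is some function symbol applied to depth-≤(k−1) arguments, giving N_k = 1 + N_{k-1}^2.
N_0 = 1
N_1 = 1 + 1^2 = 2
N_2 = 1 + 2^2 = 5
Terms of depth exactly 2: N_2 − N_1 = 5 − 2 = 3.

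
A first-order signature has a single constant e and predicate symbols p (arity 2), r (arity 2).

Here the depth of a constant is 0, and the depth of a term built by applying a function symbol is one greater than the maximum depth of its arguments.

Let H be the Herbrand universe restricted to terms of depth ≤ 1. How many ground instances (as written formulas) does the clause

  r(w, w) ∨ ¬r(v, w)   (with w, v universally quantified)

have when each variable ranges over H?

1

Ground terms of depth ≤ 1:
  With no function symbols every ground term is a constant, so there is exactly 1 ground term at every depth bound.
  N_0 = 1
  N_1 = 1
  Explicitly: e.
So there is exactly 1 ground term available for substitution.
Each of w, v ranges independently over the available ground terms, and distinct assignments produce distinct instances.
Number of ground instances = 1^2 = 1.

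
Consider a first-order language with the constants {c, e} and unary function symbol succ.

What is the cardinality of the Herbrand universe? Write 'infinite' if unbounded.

infinite

The signature has at least one function symbol (succ, arity 1) and at least one constant (c).
Iterating succ gives infinitely many distinct ground terms: c, succ(c), succ(succ(c)), ...
So the Herbrand universe is infinite.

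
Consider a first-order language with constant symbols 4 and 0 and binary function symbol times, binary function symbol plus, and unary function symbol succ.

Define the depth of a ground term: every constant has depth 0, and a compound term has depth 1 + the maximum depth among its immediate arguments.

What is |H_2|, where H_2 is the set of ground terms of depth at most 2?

302

If N_k denotes the number of depth-≤k ground terms, the 2 constants give N_0 = 2, and each function symbol of arity r contributes N_{k-1}^r new terms at level k: N_k = 2 + N_{k-1}^2 + N_{k-1}^2 + N_{k-1}.
N_0 = 2
N_1 = 2 + 2^2 + 2^2 + 2 = 12
N_2 = 2 + 12^2 + 12^2 + 12 = 302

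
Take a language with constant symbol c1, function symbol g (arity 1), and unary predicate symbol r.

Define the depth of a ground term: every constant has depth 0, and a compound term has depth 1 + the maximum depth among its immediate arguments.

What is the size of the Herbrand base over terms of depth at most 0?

1

First count ground terms of depth ≤ 0.
Write N_k for the number of ground terms of depth ≤ k. A term of depth ≤ k is either a constant or a function symbol applied to arguments of depth ≤ k−1, so N_k = 1 + N_{k-1}.
N_0 = 1
So |H| = 1.
For each predicate symbol, the number of ground atoms is |H| raised to its arity; summing:
  r: 1
Total ground atoms: 1.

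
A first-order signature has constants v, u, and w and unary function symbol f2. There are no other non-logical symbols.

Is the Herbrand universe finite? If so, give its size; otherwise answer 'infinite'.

infinite

The signature has at least one function symbol (f2, arity 1) and at least one constant (v).
Iterating f2 gives infinitely many distinct ground terms: v, f2(v), f2(f2(v)), ...
So the Herbrand universe is infinite.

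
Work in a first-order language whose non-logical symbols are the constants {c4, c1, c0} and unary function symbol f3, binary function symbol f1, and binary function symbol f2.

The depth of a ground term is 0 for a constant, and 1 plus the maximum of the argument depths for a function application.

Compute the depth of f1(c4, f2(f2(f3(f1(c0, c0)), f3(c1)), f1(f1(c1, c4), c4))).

depth(f1(c0, c0)) = 1 + max(0, 0) = 1
depth(f3(f1(c0, c0))) = 1 + depth(f1(c0, c0)) = 1 + 1 = 2
depth(f3(c1)) = 1 + depth(c1) = 1 + 0 = 1
depth(f2(f3(f1(c0, c0)), f3(c1))) = 1 + max(2, 1) = 3
depth(f1(c1, c4)) = 1 + max(0, 0) = 1
depth(f1(f1(c1, c4), c4)) = 1 + max(1, 0) = 2
depth(f2(f2(f3(f1(c0, c0)), f3(c1)), f1(f1(c1, c4), c4))) = 1 + max(3, 2) = 4
depth(f1(c4, f2(f2(f3(f1(c0, c0)), f3(c1)), f1(f1(c1, c4), c4)))) = 1 + max(0, 4) = 5

5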